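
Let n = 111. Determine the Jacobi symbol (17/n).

1

Reciprocity: 17 ≡ 1 and 111 ≡ 3 (mod 4), so (17/111) = +(111/17).
Reduce top mod 17: now compute (9/17).
Reciprocity: 9 ≡ 1 and 17 ≡ 1 (mod 4), so (9/17) = +(17/9).
Reduce top mod 9: now compute (8/9).
Pull out 2^3: since 9 ≡ 1 (mod 8), (2/9) = +1, so (2/9)^3 = +1.
Reached (1/9) = 1. Collecting the sign flips along the way, the symbol is +1.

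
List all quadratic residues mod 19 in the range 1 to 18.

1, 4, 5, 6, 7, 9, 11, 16, 17

Square k = 1,…,9 (k and 19−k give the same square):
1²=1, 2²=4, 3²=9, 4²=16, 5²≡6, 6²≡17, 7²≡11, 8²≡7, 9²≡5 (mod 19).
So the quadratic residues mod 19 are {1, 4, 5, 6, 7, 9, 11, 16, 17}.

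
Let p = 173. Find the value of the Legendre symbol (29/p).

Reciprocity: 29 ≡ 1 and 173 ≡ 1 (mod 4), so (29/173) = +(173/29).
Reduce top mod 29: now compute (28/29).
Pull out 2^2: since 29 ≡ 5 (mod 8), (2/29) = -1, so (2/29)^2 = +1.
Reciprocity: 7 ≡ 3 and 29 ≡ 1 (mod 4), so (7/29) = +(29/7).
Reduce top mod 7: now compute (1/7).
Reached (1/7) = 1. Collecting the sign flips along the way, the symbol is +1.

1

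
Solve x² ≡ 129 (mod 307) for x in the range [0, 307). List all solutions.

Since 307 ≡ 3 (mod 4), a square root of 129 is 129^((307+1)/4) = 129^77 mod 307.
Repeated squaring: 129^2≡63, 129^4≡285, 129^8≡177, 129^16≡15, 129^32≡225, 129^64≡277 (mod 307).
129^77 = 129^(64+8+4+1) ≡ 71 (mod 307).
Check: 71² = 5041 ≡ 129 (mod 307). The two roots are 71 and 236.

71, 236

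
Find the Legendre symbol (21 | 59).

1

Reciprocity: 21 ≡ 1 and 59 ≡ 3 (mod 4), so (21/59) = +(59/21).
Reduce top mod 21: now compute (17/21).
Reciprocity: 17 ≡ 1 and 21 ≡ 1 (mod 4), so (17/21) = +(21/17).
Reduce top mod 17: now compute (4/17).
Pull out 2^2: since 17 ≡ 1 (mod 8), (2/17) = +1, so (2/17)^2 = +1.
Reached (1/17) = 1. Collecting the sign flips along the way, the symbol is +1.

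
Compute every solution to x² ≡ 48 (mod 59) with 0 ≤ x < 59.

15, 44

Since 59 ≡ 3 (mod 4), a square root of 48 is 48^((59+1)/4) = 48^15 mod 59.
Repeated squaring: 48^2≡3, 48^4≡9, 48^8≡22 (mod 59).
48^15 = 48^(8+4+2+1) ≡ 15 (mod 59).
Check: 15² = 225 ≡ 48 (mod 59). The two roots are 15 and 44.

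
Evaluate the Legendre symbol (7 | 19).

Reciprocity: 7 ≡ 3 and 19 ≡ 3 (mod 4), so (7/19) = −(19/7).
Reduce top mod 7: now compute (5/7).
Reciprocity: 5 ≡ 1 and 7 ≡ 3 (mod 4), so (5/7) = +(7/5).
Reduce top mod 5: now compute (2/5).
Pull out 2: since 5 ≡ 5 (mod 8), (2/5) = -1.
Reached (1/5) = 1. Collecting the sign flips along the way, the symbol is +1.

1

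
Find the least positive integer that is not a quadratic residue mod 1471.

(2/1471) = +1, so 2 is a residue.
(3/1471) = −1, so 3 is the smallest positive non-residue mod 1471.

3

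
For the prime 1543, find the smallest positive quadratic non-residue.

3

(2/1543) = +1, so 2 is a residue.
(3/1543) = −1, so 3 is the smallest positive non-residue mod 1543.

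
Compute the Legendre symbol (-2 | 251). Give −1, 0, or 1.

First reduce: -2 ≡ 249 (mod 251).
Reciprocity: 249 ≡ 1 and 251 ≡ 3 (mod 4), so (249/251) = +(251/249).
Reduce top mod 249: now compute (2/249).
Pull out 2: since 249 ≡ 1 (mod 8), (2/249) = +1.
Reached (1/249) = 1. Collecting the sign flips along the way, the symbol is +1.

1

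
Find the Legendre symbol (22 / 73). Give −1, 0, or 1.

-1

Pull out 2: since 73 ≡ 1 (mod 8), (2/73) = +1.
Reciprocity: 11 ≡ 3 and 73 ≡ 1 (mod 4), so (11/73) = +(73/11).
Reduce top mod 11: now compute (7/11).
Reciprocity: 7 ≡ 3 and 11 ≡ 3 (mod 4), so (7/11) = −(11/7).
Reduce top mod 7: now compute (4/7).
Pull out 2^2: since 7 ≡ 7 (mod 8), (2/7) = +1, so (2/7)^2 = +1.
Reached (1/7) = 1. Collecting the sign flips along the way, the symbol is -1.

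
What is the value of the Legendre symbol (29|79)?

Reciprocity: 29 ≡ 1 and 79 ≡ 3 (mod 4), so (29/79) = +(79/29).
Reduce top mod 29: now compute (21/29).
Reciprocity: 21 ≡ 1 and 29 ≡ 1 (mod 4), so (21/29) = +(29/21).
Reduce top mod 21: now compute (8/21).
Pull out 2^3: since 21 ≡ 5 (mod 8), (2/21) = -1, so (2/21)^3 = -1.
Reached (1/21) = 1. Collecting the sign flips along the way, the symbol is -1.

-1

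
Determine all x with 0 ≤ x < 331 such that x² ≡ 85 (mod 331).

164, 167

Since 331 ≡ 3 (mod 4), a square root of 85 is 85^((331+1)/4) = 85^83 mod 331.
Repeated squaring: 85^2≡274, 85^4≡270, 85^8≡80, 85^16≡111, 85^32≡74, 85^64≡180 (mod 331).
85^83 = 85^(64+16+2+1) ≡ 167 (mod 331).
Check: 167² = 27889 ≡ 85 (mod 331). The two roots are 164 and 167.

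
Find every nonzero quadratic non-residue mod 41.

Square k = 1,…,20 (k and 41−k give the same square):
1²=1, 2²=4, 3²=9, 4²=16, 5²=25, 6²=36, 7²≡8, 8²≡23, 9²≡40, 10²≡18, 11²≡39, 12²≡21, 13²≡5, 14²≡32, 15²≡20, 16²≡10, 17²≡2, 18²≡37, 19²≡33, 20²≡31 (mod 41).
The residues are {1, 2, 4, 5, 8, 9, 10, 16, 18, 20, 21, 23, 25, 31, 32, 33, 36, 37, 39, 40}; the non-residues are the remaining 20 nonzero classes.

3, 6, 7, 11, 12, 13, 14, 15, 17, 19, 22, 24, 26, 27, 28, 29, 30, 34, 35, 38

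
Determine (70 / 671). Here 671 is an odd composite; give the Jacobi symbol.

1

Pull out 2: since 671 ≡ 7 (mod 8), (2/671) = +1.
Reciprocity: 35 ≡ 3 and 671 ≡ 3 (mod 4), so (35/671) = −(671/35).
Reduce top mod 35: now compute (6/35).
Pull out 2: since 35 ≡ 3 (mod 8), (2/35) = -1.
Reciprocity: 3 ≡ 3 and 35 ≡ 3 (mod 4), so (3/35) = −(35/3).
Reduce top mod 3: now compute (2/3).
Pull out 2: since 3 ≡ 3 (mod 8), (2/3) = -1.
Reached (1/3) = 1. Collecting the sign flips along the way, the symbol is +1.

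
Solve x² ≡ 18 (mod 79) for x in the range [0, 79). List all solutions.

27, 52

Since 79 ≡ 3 (mod 4), a square root of 18 is 18^((79+1)/4) = 18^20 mod 79.
Repeated squaring: 18^2≡8, 18^4≡64, 18^8≡67, 18^16≡65 (mod 79).
18^20 = 18^(16+4) ≡ 52 (mod 79).
Check: 52² = 2704 ≡ 18 (mod 79). The two roots are 27 and 52.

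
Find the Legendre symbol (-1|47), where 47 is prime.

First reduce: -1 ≡ 46 (mod 47).
Pull out 2: since 47 ≡ 7 (mod 8), (2/47) = +1.
Reciprocity: 23 ≡ 3 and 47 ≡ 3 (mod 4), so (23/47) = −(47/23).
Reduce top mod 23: now compute (1/23).
Reached (1/23) = 1. Collecting the sign flips along the way, the symbol is -1.

-1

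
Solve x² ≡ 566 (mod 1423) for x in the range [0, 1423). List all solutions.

Since 1423 ≡ 3 (mod 4), a square root of 566 is 566^((1423+1)/4) = 566^356 mod 1423.
Repeated squaring: 566^2≡181, 566^4≡32, 566^8≡1024, 566^16≡1248, 566^32≡742, 566^64≡1286, 566^128≡270, 566^256≡327 (mod 1423).
566^356 = 566^(256+64+32+4) ≡ 697 (mod 1423).
Check: 697² = 485809 ≡ 566 (mod 1423). The two roots are 697 and 726.

697, 726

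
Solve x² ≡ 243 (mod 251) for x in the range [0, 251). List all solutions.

69, 182

Since 251 ≡ 3 (mod 4), a square root of 243 is 243^((251+1)/4) = 243^63 mod 251.
Repeated squaring: 243^2≡64, 243^4≡80, 243^8≡125, 243^16≡63, 243^32≡204 (mod 251).
243^63 = 243^(32+16+8+4+2+1) ≡ 69 (mod 251).
Check: 69² = 4761 ≡ 243 (mod 251). The two roots are 69 and 182.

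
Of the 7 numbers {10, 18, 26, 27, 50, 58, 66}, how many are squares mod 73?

(10/73) = -1 → non-residue.
(18/73) = +1 → QR.
(26/73) = -1 → non-residue.
(27/73) = +1 → QR.
(50/73) = +1 → QR.
(58/73) = -1 → non-residue.
(66/73) = -1 → non-residue.
Total quadratic residues among the 7: 3.

3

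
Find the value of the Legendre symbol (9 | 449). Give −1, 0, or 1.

1

Reciprocity: 9 ≡ 1 and 449 ≡ 1 (mod 4), so (9/449) = +(449/9).
Reduce top mod 9: now compute (8/9).
Pull out 2^3: since 9 ≡ 1 (mod 8), (2/9) = +1, so (2/9)^3 = +1.
Reached (1/9) = 1. Collecting the sign flips along the way, the symbol is +1.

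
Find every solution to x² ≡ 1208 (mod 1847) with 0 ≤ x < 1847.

Since 1847 ≡ 3 (mod 4), a square root of 1208 is 1208^((1847+1)/4) = 1208^462 mod 1847.
Repeated squaring: 1208^2≡134, 1208^4≡1333, 1208^8≡75, 1208^16≡84, 1208^32≡1515, 1208^64≡1251, 1208^128≡592, 1208^256≡1381 (mod 1847).
1208^462 = 1208^(256+128+64+8+4+2) ≡ 1263 (mod 1847).
Check: 1263² = 1595169 ≡ 1208 (mod 1847). The two roots are 584 and 1263.

584, 1263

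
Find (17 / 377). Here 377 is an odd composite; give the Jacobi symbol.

Reciprocity: 17 ≡ 1 and 377 ≡ 1 (mod 4), so (17/377) = +(377/17).
Reduce top mod 17: now compute (3/17).
Reciprocity: 3 ≡ 3 and 17 ≡ 1 (mod 4), so (3/17) = +(17/3).
Reduce top mod 3: now compute (2/3).
Pull out 2: since 3 ≡ 3 (mod 8), (2/3) = -1.
Reached (1/3) = 1. Collecting the sign flips along the way, the symbol is -1.

-1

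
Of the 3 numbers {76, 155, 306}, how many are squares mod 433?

(76/433) = -1 → non-residue.
(155/433) = +1 → QR.
(306/433) = +1 → QR.
Total quadratic residues among the 3: 2.

2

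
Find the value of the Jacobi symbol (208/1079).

0

Pull out 2^4: since 1079 ≡ 7 (mod 8), (2/1079) = +1, so (2/1079)^4 = +1.
Reciprocity: 13 ≡ 1 and 1079 ≡ 3 (mod 4), so (13/1079) = +(1079/13).
Reduce top mod 13: now compute (0/13).
Top reduces to 0: gcd > 1, so the symbol is 0.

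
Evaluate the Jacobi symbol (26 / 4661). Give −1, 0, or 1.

1

Pull out 2: since 4661 ≡ 5 (mod 8), (2/4661) = -1.
Reciprocity: 13 ≡ 1 and 4661 ≡ 1 (mod 4), so (13/4661) = +(4661/13).
Reduce top mod 13: now compute (7/13).
Reciprocity: 7 ≡ 3 and 13 ≡ 1 (mod 4), so (7/13) = +(13/7).
Reduce top mod 7: now compute (6/7).
Pull out 2: since 7 ≡ 7 (mod 8), (2/7) = +1.
Reciprocity: 3 ≡ 3 and 7 ≡ 3 (mod 4), so (3/7) = −(7/3).
Reduce top mod 3: now compute (1/3).
Reached (1/3) = 1. Collecting the sign flips along the way, the symbol is +1.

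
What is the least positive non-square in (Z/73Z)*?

5

(2/73) = +1, so 2 is a residue.
(3/73) = +1, so 3 is a residue.
(4/73) = +1, so 4 is a residue.
(5/73) = −1, so 5 is the smallest positive non-residue mod 73.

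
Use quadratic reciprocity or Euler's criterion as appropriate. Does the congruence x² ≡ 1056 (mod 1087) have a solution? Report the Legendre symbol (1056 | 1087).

1

Euler's criterion: (1056/1087) ≡ 1056^543 (mod 1087).
1056^2 ≡ 961 (mod 1087)
1056^4 ≡ 658 (mod 1087)
1056^8 ≡ 338 (mod 1087)
1056^16 ≡ 109 (mod 1087)
1056^32 ≡ 1011 (mod 1087)
1056^64 ≡ 341 (mod 1087)
1056^128 ≡ 1059 (mod 1087)
1056^256 ≡ 784 (mod 1087)
1056^512 ≡ 501 (mod 1087)
1056^543 = 1056^(512+16+8+4+2+1) ≡ 1 (mod 1087).
Result is 1, so (1056/1087) = 1.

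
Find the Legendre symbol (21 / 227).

1

Reciprocity: 21 ≡ 1 and 227 ≡ 3 (mod 4), so (21/227) = +(227/21).
Reduce top mod 21: now compute (17/21).
Reciprocity: 17 ≡ 1 and 21 ≡ 1 (mod 4), so (17/21) = +(21/17).
Reduce top mod 17: now compute (4/17).
Pull out 2^2: since 17 ≡ 1 (mod 8), (2/17) = +1, so (2/17)^2 = +1.
Reached (1/17) = 1. Collecting the sign flips along the way, the symbol is +1.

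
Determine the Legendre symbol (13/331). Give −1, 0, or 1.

Reciprocity: 13 ≡ 1 and 331 ≡ 3 (mod 4), so (13/331) = +(331/13).
Reduce top mod 13: now compute (6/13).
Pull out 2: since 13 ≡ 5 (mod 8), (2/13) = -1.
Reciprocity: 3 ≡ 3 and 13 ≡ 1 (mod 4), so (3/13) = +(13/3).
Reduce top mod 3: now compute (1/3).
Reached (1/3) = 1. Collecting the sign flips along the way, the symbol is -1.

-1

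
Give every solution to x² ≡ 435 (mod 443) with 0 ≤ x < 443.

42, 401

Since 443 ≡ 3 (mod 4), a square root of 435 is 435^((443+1)/4) = 435^111 mod 443.
Repeated squaring: 435^2≡64, 435^4≡109, 435^8≡363, 435^16≡198, 435^32≡220, 435^64≡113 (mod 443).
435^111 = 435^(64+32+8+4+2+1) ≡ 42 (mod 443).
Check: 42² = 1764 ≡ 435 (mod 443). The two roots are 42 and 401.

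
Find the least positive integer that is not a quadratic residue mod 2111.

(2/2111) = +1, so 2 is a residue.
(3/2111) = +1, so 3 is a residue.
(4/2111) = +1, so 4 is a residue.
(5/2111) = +1, so 5 is a residue.
(6/2111) = +1, so 6 is a residue.
(7/2111) = −1, so 7 is the smallest positive non-residue mod 2111.

7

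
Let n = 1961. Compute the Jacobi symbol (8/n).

1

Pull out 2^3: since 1961 ≡ 1 (mod 8), (2/1961) = +1, so (2/1961)^3 = +1.
Reached (1/1961) = 1. Collecting the sign flips along the way, the symbol is +1.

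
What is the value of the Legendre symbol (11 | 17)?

-1

Euler's criterion: (11/17) ≡ 11^8 (mod 17).
11^2 ≡ 2 (mod 17)
11^4 ≡ 4 (mod 17)
11^8 ≡ 16 (mod 17)
11^8 = 11^(8) ≡ 16 (mod 17).
Result is 16 ≡ −1, so (11/17) = −1.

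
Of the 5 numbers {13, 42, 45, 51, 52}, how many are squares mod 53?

(13/53) = +1 → QR.
(42/53) = +1 → QR.
(45/53) = -1 → non-residue.
(51/53) = -1 → non-residue.
(52/53) = +1 → QR.
Total quadratic residues among the 5: 3.

3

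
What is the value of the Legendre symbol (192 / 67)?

-1

First reduce: 192 ≡ 58 (mod 67).
Pull out 2: since 67 ≡ 3 (mod 8), (2/67) = -1.
Reciprocity: 29 ≡ 1 and 67 ≡ 3 (mod 4), so (29/67) = +(67/29).
Reduce top mod 29: now compute (9/29).
Reciprocity: 9 ≡ 1 and 29 ≡ 1 (mod 4), so (9/29) = +(29/9).
Reduce top mod 9: now compute (2/9).
Pull out 2: since 9 ≡ 1 (mod 8), (2/9) = +1.
Reached (1/9) = 1. Collecting the sign flips along the way, the symbol is -1.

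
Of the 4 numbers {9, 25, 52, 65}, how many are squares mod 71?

(9/71) = +1 → QR.
(25/71) = +1 → QR.
(52/71) = -1 → non-residue.
(65/71) = -1 → non-residue.
Total quadratic residues among the 4: 2.

2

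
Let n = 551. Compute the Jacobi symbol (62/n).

1

Pull out 2: since 551 ≡ 7 (mod 8), (2/551) = +1.
Reciprocity: 31 ≡ 3 and 551 ≡ 3 (mod 4), so (31/551) = −(551/31).
Reduce top mod 31: now compute (24/31).
Pull out 2^3: since 31 ≡ 7 (mod 8), (2/31) = +1, so (2/31)^3 = +1.
Reciprocity: 3 ≡ 3 and 31 ≡ 3 (mod 4), so (3/31) = −(31/3).
Reduce top mod 3: now compute (1/3).
Reached (1/3) = 1. Collecting the sign flips along the way, the symbol is +1.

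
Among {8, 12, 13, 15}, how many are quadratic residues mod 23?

(8/23) = +1 → QR.
(12/23) = +1 → QR.
(13/23) = +1 → QR.
(15/23) = -1 → non-residue.
Total quadratic residues among the 4: 3.

3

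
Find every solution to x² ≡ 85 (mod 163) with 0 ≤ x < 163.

30, 133

Since 163 ≡ 3 (mod 4), a square root of 85 is 85^((163+1)/4) = 85^41 mod 163.
Repeated squaring: 85^2≡53, 85^4≡38, 85^8≡140, 85^16≡40, 85^32≡133 (mod 163).
85^41 = 85^(32+8+1) ≡ 133 (mod 163).
Check: 133² = 17689 ≡ 85 (mod 163). The two roots are 30 and 133.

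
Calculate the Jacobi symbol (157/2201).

Reciprocity: 157 ≡ 1 and 2201 ≡ 1 (mod 4), so (157/2201) = +(2201/157).
Reduce top mod 157: now compute (3/157).
Reciprocity: 3 ≡ 3 and 157 ≡ 1 (mod 4), so (3/157) = +(157/3).
Reduce top mod 3: now compute (1/3).
Reached (1/3) = 1. Collecting the sign flips along the way, the symbol is +1.

1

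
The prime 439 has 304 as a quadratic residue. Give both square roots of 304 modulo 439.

83, 356

Since 439 ≡ 3 (mod 4), a square root of 304 is 304^((439+1)/4) = 304^110 mod 439.
Repeated squaring: 304^2≡226, 304^4≡152, 304^8≡276, 304^16≡229, 304^32≡200, 304^64≡51 (mod 439).
304^110 = 304^(64+32+8+4+2) ≡ 83 (mod 439).
Check: 83² = 6889 ≡ 304 (mod 439). The two roots are 83 and 356.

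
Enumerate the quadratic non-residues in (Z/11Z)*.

2 6 7 8 10

Square k = 1,…,5 (k and 11−k give the same square):
1²=1, 2²=4, 3²=9, 4²≡5, 5²≡3 (mod 11).
The residues are {1, 3, 4, 5, 9}; the non-residues are the remaining 5 nonzero classes.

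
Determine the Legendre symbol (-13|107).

Euler's criterion: (-13/107) ≡ 94^53 (mod 107).
94^2 ≡ 62 (mod 107)
94^4 ≡ 99 (mod 107)
94^8 ≡ 64 (mod 107)
94^16 ≡ 30 (mod 107)
94^32 ≡ 44 (mod 107)
94^53 = 94^(32+16+4+1) ≡ 106 (mod 107).
Result is 106 ≡ −1, so (-13/107) = −1.

-1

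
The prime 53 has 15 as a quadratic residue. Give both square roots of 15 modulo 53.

11, 42

53 ≡ 1 (mod 4), so we find a root by search.
Trying successive values, 11² = 121 ≡ 15 (mod 53). The other root is 53 − 11 = 42.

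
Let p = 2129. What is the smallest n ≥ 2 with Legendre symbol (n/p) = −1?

(2/2129) = +1, so 2 is a residue.
(3/2129) = −1, so 3 is the smallest positive non-residue mod 2129.

3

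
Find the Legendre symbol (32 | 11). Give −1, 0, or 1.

Euler's criterion: (32/11) ≡ 10^5 (mod 11).
10^2 ≡ 1 (mod 11)
10^4 ≡ 1 (mod 11)
10^5 = 10^(4+1) ≡ 10 (mod 11).
Result is 10 ≡ −1, so (32/11) = −1.

-1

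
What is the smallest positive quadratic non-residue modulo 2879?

(2/2879) = +1, so 2 is a residue.
(3/2879) = +1, so 3 is a residue.
(4/2879) = +1, so 4 is a residue.
(5/2879) = +1, so 5 is a residue.
(6/2879) = +1, so 6 is a residue.
(7/2879) = −1, so 7 is the smallest positive non-residue mod 2879.

7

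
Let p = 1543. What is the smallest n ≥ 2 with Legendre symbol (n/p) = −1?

3

(2/1543) = +1, so 2 is a residue.
(3/1543) = −1, so 3 is the smallest positive non-residue mod 1543.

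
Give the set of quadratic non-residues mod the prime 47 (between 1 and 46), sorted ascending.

5,10,11,13,15,19,20,22,23,26,29,30,31,33,35,38,39,40,41,43,44,45,46

Square k = 1,…,23 (k and 47−k give the same square):
1²=1, 2²=4, 3²=9, 4²=16, 5²=25, 6²=36, 7²≡2, 8²≡17, 9²≡34, 10²≡6, 11²≡27, 12²≡3, 13²≡28, 14²≡8, 15²≡37, 16²≡21, 17²≡7, 18²≡42, 19²≡32, 20²≡24, 21²≡18, 22²≡14, 23²≡12 (mod 47).
The residues are {1, 2, 3, 4, 6, 7, 8, 9, 12, 14, 16, 17, 18, 21, 24, 25, 27, 28, 32, 34, 36, 37, 42}; the non-residues are the remaining 23 nonzero classes.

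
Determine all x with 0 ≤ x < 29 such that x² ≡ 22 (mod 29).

29 ≡ 1 (mod 4), so we find a root by search.
Trying successive values, 14² = 196 ≡ 22 (mod 29). The other root is 29 − 14 = 15.

14, 15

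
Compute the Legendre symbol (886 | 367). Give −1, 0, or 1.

-1

Euler's criterion: (886/367) ≡ 152^183 (mod 367).
152^2 ≡ 350 (mod 367)
152^4 ≡ 289 (mod 367)
152^8 ≡ 212 (mod 367)
152^16 ≡ 170 (mod 367)
152^32 ≡ 274 (mod 367)
152^64 ≡ 208 (mod 367)
152^128 ≡ 325 (mod 367)
152^183 = 152^(128+32+16+4+2+1) ≡ 366 (mod 367).
Result is 366 ≡ −1, so (886/367) = −1.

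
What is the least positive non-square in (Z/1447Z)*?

3

(2/1447) = +1, so 2 is a residue.
(3/1447) = −1, so 3 is the smallest positive non-residue mod 1447.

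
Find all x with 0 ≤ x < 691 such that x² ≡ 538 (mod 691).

Since 691 ≡ 3 (mod 4), a square root of 538 is 538^((691+1)/4) = 538^173 mod 691.
Repeated squaring: 538^2≡606, 538^4≡315, 538^8≡412, 538^16≡449, 538^32≡520, 538^64≡219, 538^128≡282 (mod 691).
538^173 = 538^(128+32+8+4+1) ≡ 378 (mod 691).
Check: 378² = 142884 ≡ 538 (mod 691). The two roots are 313 and 378.

313, 378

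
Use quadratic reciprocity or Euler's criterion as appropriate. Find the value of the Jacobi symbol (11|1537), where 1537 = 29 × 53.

Reciprocity: 11 ≡ 3 and 1537 ≡ 1 (mod 4), so (11/1537) = +(1537/11).
Reduce top mod 11: now compute (8/11).
Pull out 2^3: since 11 ≡ 3 (mod 8), (2/11) = -1, so (2/11)^3 = -1.
Reached (1/11) = 1. Collecting the sign flips along the way, the symbol is -1.

-1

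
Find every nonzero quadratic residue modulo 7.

Square k = 1,…,3 (k and 7−k give the same square):
1²=1, 2²=4, 3²≡2 (mod 7).
So the quadratic residues mod 7 are {1, 2, 4}.

1, 2, 4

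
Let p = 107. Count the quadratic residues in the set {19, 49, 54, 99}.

3

(19/107) = +1 → QR.
(49/107) = +1 → QR.
(54/107) = -1 → non-residue.
(99/107) = +1 → QR.
Total quadratic residues among the 4: 3.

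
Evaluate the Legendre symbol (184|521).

-1

Euler's criterion: (184/521) ≡ 184^260 (mod 521).
184^2 ≡ 512 (mod 521)
184^4 ≡ 81 (mod 521)
184^8 ≡ 309 (mod 521)
184^16 ≡ 138 (mod 521)
184^32 ≡ 288 (mod 521)
184^64 ≡ 105 (mod 521)
184^128 ≡ 84 (mod 521)
184^256 ≡ 283 (mod 521)
184^260 = 184^(256+4) ≡ 520 (mod 521).
Result is 520 ≡ −1, so (184/521) = −1.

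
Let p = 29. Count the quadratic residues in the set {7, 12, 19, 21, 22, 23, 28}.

4

(7/29) = +1 → QR.
(12/29) = -1 → non-residue.
(19/29) = -1 → non-residue.
(21/29) = -1 → non-residue.
(22/29) = +1 → QR.
(23/29) = +1 → QR.
(28/29) = +1 → QR.
Total quadratic residues among the 7: 4.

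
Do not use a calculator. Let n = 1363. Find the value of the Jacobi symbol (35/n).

-1

Reciprocity: 35 ≡ 3 and 1363 ≡ 3 (mod 4), so (35/1363) = −(1363/35).
Reduce top mod 35: now compute (33/35).
Reciprocity: 33 ≡ 1 and 35 ≡ 3 (mod 4), so (33/35) = +(35/33).
Reduce top mod 33: now compute (2/33).
Pull out 2: since 33 ≡ 1 (mod 8), (2/33) = +1.
Reached (1/33) = 1. Collecting the sign flips along the way, the symbol is -1.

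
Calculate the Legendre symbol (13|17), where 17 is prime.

1

Reciprocity: 13 ≡ 1 and 17 ≡ 1 (mod 4), so (13/17) = +(17/13).
Reduce top mod 13: now compute (4/13).
Pull out 2^2: since 13 ≡ 5 (mod 8), (2/13) = -1, so (2/13)^2 = +1.
Reached (1/13) = 1. Collecting the sign flips along the way, the symbol is +1.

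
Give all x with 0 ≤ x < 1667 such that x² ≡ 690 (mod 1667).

Since 1667 ≡ 3 (mod 4), a square root of 690 is 690^((1667+1)/4) = 690^417 mod 1667.
Repeated squaring: 690^2≡1005, 690^4≡1490, 690^8≡1323, 690^16≡1646, 690^32≡441, 690^64≡1109, 690^128≡1302, 690^256≡1532 (mod 1667).
690^417 = 690^(256+128+32+1) ≡ 1572 (mod 1667).
Check: 1572² = 2471184 ≡ 690 (mod 1667). The two roots are 95 and 1572.

95, 1572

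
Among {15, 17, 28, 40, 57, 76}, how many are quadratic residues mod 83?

3

(15/83) = -1 → non-residue.
(17/83) = +1 → QR.
(28/83) = +1 → QR.
(40/83) = +1 → QR.
(57/83) = -1 → non-residue.
(76/83) = -1 → non-residue.
Total quadratic residues among the 6: 3.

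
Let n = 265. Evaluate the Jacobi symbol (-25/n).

0

First reduce: -25 ≡ 240 (mod 265).
Pull out 2^4: since 265 ≡ 1 (mod 8), (2/265) = +1, so (2/265)^4 = +1.
Reciprocity: 15 ≡ 3 and 265 ≡ 1 (mod 4), so (15/265) = +(265/15).
Reduce top mod 15: now compute (10/15).
Pull out 2: since 15 ≡ 7 (mod 8), (2/15) = +1.
Reciprocity: 5 ≡ 1 and 15 ≡ 3 (mod 4), so (5/15) = +(15/5).
Reduce top mod 5: now compute (0/5).
Top reduces to 0: gcd > 1, so the symbol is 0.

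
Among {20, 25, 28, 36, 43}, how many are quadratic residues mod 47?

3

(20/47) = -1 → non-residue.
(25/47) = +1 → QR.
(28/47) = +1 → QR.
(36/47) = +1 → QR.
(43/47) = -1 → non-residue.
Total quadratic residues among the 5: 3.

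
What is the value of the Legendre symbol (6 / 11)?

-1

Euler's criterion: (6/11) ≡ 6^5 (mod 11).
6^2 ≡ 3 (mod 11)
6^4 ≡ 9 (mod 11)
6^5 = 6^(4+1) ≡ 10 (mod 11).
Result is 10 ≡ −1, so (6/11) = −1.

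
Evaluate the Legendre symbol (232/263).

Euler's criterion: (232/263) ≡ 232^131 (mod 263).
232^2 ≡ 172 (mod 263)
232^4 ≡ 128 (mod 263)
232^8 ≡ 78 (mod 263)
232^16 ≡ 35 (mod 263)
232^32 ≡ 173 (mod 263)
232^64 ≡ 210 (mod 263)
232^128 ≡ 179 (mod 263)
232^131 = 232^(128+2+1) ≡ 262 (mod 263).
Result is 262 ≡ −1, so (232/263) = −1.

-1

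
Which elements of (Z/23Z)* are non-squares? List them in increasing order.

5,7,10,11,14,15,17,19,20,21,22

Square k = 1,…,11 (k and 23−k give the same square):
1²=1, 2²=4, 3²=9, 4²=16, 5²≡2, 6²≡13, 7²≡3, 8²≡18, 9²≡12, 10²≡8, 11²≡6 (mod 23).
The residues are {1, 2, 3, 4, 6, 8, 9, 12, 13, 16, 18}; the non-residues are the remaining 11 nonzero classes.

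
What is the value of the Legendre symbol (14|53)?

-1

Pull out 2: since 53 ≡ 5 (mod 8), (2/53) = -1.
Reciprocity: 7 ≡ 3 and 53 ≡ 1 (mod 4), so (7/53) = +(53/7).
Reduce top mod 7: now compute (4/7).
Pull out 2^2: since 7 ≡ 7 (mod 8), (2/7) = +1, so (2/7)^2 = +1.
Reached (1/7) = 1. Collecting the sign flips along the way, the symbol is -1.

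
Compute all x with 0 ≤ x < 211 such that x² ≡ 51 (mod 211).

Since 211 ≡ 3 (mod 4), a square root of 51 is 51^((211+1)/4) = 51^53 mod 211.
Repeated squaring: 51^2≡69, 51^4≡119, 51^8≡24, 51^16≡154, 51^32≡84 (mod 211).
51^53 = 51^(32+16+4+1) ≡ 126 (mod 211).
Check: 126² = 15876 ≡ 51 (mod 211). The two roots are 85 and 126.

85, 126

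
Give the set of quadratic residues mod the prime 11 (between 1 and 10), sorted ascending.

1,3,4,5,9

Square k = 1,…,5 (k and 11−k give the same square):
1²=1, 2²=4, 3²=9, 4²≡5, 5²≡3 (mod 11).
So the quadratic residues mod 11 are {1, 3, 4, 5, 9}.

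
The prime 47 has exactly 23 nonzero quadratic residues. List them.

Square k = 1,…,23 (k and 47−k give the same square):
1²=1, 2²=4, 3²=9, 4²=16, 5²=25, 6²=36, 7²≡2, 8²≡17, 9²≡34, 10²≡6, 11²≡27, 12²≡3, 13²≡28, 14²≡8, 15²≡37, 16²≡21, 17²≡7, 18²≡42, 19²≡32, 20²≡24, 21²≡18, 22²≡14, 23²≡12 (mod 47).
So the quadratic residues mod 47 are {1, 2, 3, 4, 6, 7, 8, 9, 12, 14, 16, 17, 18, 21, 24, 25, 27, 28, 32, 34, 36, 37, 42}.

1 2 3 4 6 7 8 9 12 14 16 17 18 21 24 25 27 28 32 34 36 37 42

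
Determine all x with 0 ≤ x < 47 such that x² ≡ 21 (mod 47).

16, 31

Since 47 ≡ 3 (mod 4), a square root of 21 is 21^((47+1)/4) = 21^12 mod 47.
Repeated squaring: 21^2≡18, 21^4≡42, 21^8≡25 (mod 47).
21^12 = 21^(8+4) ≡ 16 (mod 47).
Check: 16² = 256 ≡ 21 (mod 47). The two roots are 16 and 31.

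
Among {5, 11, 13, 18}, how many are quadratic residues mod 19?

(5/19) = +1 → QR.
(11/19) = +1 → QR.
(13/19) = -1 → non-residue.
(18/19) = -1 → non-residue.
Total quadratic residues among the 4: 2.

2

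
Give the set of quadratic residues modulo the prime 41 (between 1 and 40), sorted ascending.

1, 2, 4, 5, 8, 9, 10, 16, 18, 20, 21, 23, 25, 31, 32, 33, 36, 37, 39, 40

Square k = 1,…,20 (k and 41−k give the same square):
1²=1, 2²=4, 3²=9, 4²=16, 5²=25, 6²=36, 7²≡8, 8²≡23, 9²≡40, 10²≡18, 11²≡39, 12²≡21, 13²≡5, 14²≡32, 15²≡20, 16²≡10, 17²≡2, 18²≡37, 19²≡33, 20²≡31 (mod 41).
So the quadratic residues mod 41 are {1, 2, 4, 5, 8, 9, 10, 16, 18, 20, 21, 23, 25, 31, 32, 33, 36, 37, 39, 40}.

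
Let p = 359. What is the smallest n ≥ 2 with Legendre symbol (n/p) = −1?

7

(2/359) = +1, so 2 is a residue.
(3/359) = +1, so 3 is a residue.
(4/359) = +1, so 4 is a residue.
(5/359) = +1, so 5 is a residue.
(6/359) = +1, so 6 is a residue.
(7/359) = −1, so 7 is the smallest positive non-residue mod 359.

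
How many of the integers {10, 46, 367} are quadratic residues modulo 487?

(10/487) = -1 → non-residue.
(46/487) = -1 → non-residue.
(367/487) = -1 → non-residue.
Total quadratic residues among the 3: 0.

0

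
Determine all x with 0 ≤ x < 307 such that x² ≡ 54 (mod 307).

19, 288

Since 307 ≡ 3 (mod 4), a square root of 54 is 54^((307+1)/4) = 54^77 mod 307.
Repeated squaring: 54^2≡153, 54^4≡77, 54^8≡96, 54^16≡6, 54^32≡36, 54^64≡68 (mod 307).
54^77 = 54^(64+8+4+1) ≡ 19 (mod 307).
Check: 19² = 361 ≡ 54 (mod 307). The two roots are 19 and 288.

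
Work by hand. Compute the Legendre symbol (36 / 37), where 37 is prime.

Euler's criterion: (36/37) ≡ 36^18 (mod 37).
36^2 ≡ 1 (mod 37)
36^4 ≡ 1 (mod 37)
36^8 ≡ 1 (mod 37)
36^16 ≡ 1 (mod 37)
36^18 = 36^(16+2) ≡ 1 (mod 37).
Result is 1, so (36/37) = 1.

1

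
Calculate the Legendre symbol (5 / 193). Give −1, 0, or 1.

-1

Euler's criterion: (5/193) ≡ 5^96 (mod 193).
5^2 ≡ 25 (mod 193)
5^4 ≡ 46 (mod 193)
5^8 ≡ 186 (mod 193)
5^16 ≡ 49 (mod 193)
5^32 ≡ 85 (mod 193)
5^64 ≡ 84 (mod 193)
5^96 = 5^(64+32) ≡ 192 (mod 193).
Result is 192 ≡ −1, so (5/193) = −1.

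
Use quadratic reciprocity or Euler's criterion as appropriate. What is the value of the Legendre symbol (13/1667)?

1

Reciprocity: 13 ≡ 1 and 1667 ≡ 3 (mod 4), so (13/1667) = +(1667/13).
Reduce top mod 13: now compute (3/13).
Reciprocity: 3 ≡ 3 and 13 ≡ 1 (mod 4), so (3/13) = +(13/3).
Reduce top mod 3: now compute (1/3).
Reached (1/3) = 1. Collecting the sign flips along the way, the symbol is +1.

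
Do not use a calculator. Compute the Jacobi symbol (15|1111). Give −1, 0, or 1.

Reciprocity: 15 ≡ 3 and 1111 ≡ 3 (mod 4), so (15/1111) = −(1111/15).
Reduce top mod 15: now compute (1/15).
Reached (1/15) = 1. Collecting the sign flips along the way, the symbol is -1.

-1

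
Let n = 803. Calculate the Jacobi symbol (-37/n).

-1

First reduce: -37 ≡ 766 (mod 803).
Pull out 2: since 803 ≡ 3 (mod 8), (2/803) = -1.
Reciprocity: 383 ≡ 3 and 803 ≡ 3 (mod 4), so (383/803) = −(803/383).
Reduce top mod 383: now compute (37/383).
Reciprocity: 37 ≡ 1 and 383 ≡ 3 (mod 4), so (37/383) = +(383/37).
Reduce top mod 37: now compute (13/37).
Reciprocity: 13 ≡ 1 and 37 ≡ 1 (mod 4), so (13/37) = +(37/13).
Reduce top mod 13: now compute (11/13).
Reciprocity: 11 ≡ 3 and 13 ≡ 1 (mod 4), so (11/13) = +(13/11).
Reduce top mod 11: now compute (2/11).
Pull out 2: since 11 ≡ 3 (mod 8), (2/11) = -1.
Reached (1/11) = 1. Collecting the sign flips along the way, the symbol is -1.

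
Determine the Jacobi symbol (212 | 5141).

0

Pull out 2^2: since 5141 ≡ 5 (mod 8), (2/5141) = -1, so (2/5141)^2 = +1.
Reciprocity: 53 ≡ 1 and 5141 ≡ 1 (mod 4), so (53/5141) = +(5141/53).
Reduce top mod 53: now compute (0/53).
Top reduces to 0: gcd > 1, so the symbol is 0.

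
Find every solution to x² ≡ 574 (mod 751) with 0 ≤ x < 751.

Since 751 ≡ 3 (mod 4), a square root of 574 is 574^((751+1)/4) = 574^188 mod 751.
Repeated squaring: 574^2≡538, 574^4≡309, 574^8≡104, 574^16≡302, 574^32≡333, 574^64≡492, 574^128≡242 (mod 751).
574^188 = 574^(128+32+16+8+4) ≡ 152 (mod 751).
Check: 152² = 23104 ≡ 574 (mod 751). The two roots are 152 and 599.

152, 599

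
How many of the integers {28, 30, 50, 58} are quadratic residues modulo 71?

(28/71) = -1 → non-residue.
(30/71) = +1 → QR.
(50/71) = +1 → QR.
(58/71) = +1 → QR.
Total quadratic residues among the 4: 3.

3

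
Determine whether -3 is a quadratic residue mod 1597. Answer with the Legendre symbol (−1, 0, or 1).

1

First reduce: -3 ≡ 1594 (mod 1597).
Pull out 2: since 1597 ≡ 5 (mod 8), (2/1597) = -1.
Reciprocity: 797 ≡ 1 and 1597 ≡ 1 (mod 4), so (797/1597) = +(1597/797).
Reduce top mod 797: now compute (3/797).
Reciprocity: 3 ≡ 3 and 797 ≡ 1 (mod 4), so (3/797) = +(797/3).
Reduce top mod 3: now compute (2/3).
Pull out 2: since 3 ≡ 3 (mod 8), (2/3) = -1.
Reached (1/3) = 1. Collecting the sign flips along the way, the symbol is +1.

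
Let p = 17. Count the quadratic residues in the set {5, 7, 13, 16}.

(5/17) = -1 → non-residue.
(7/17) = -1 → non-residue.
(13/17) = +1 → QR.
(16/17) = +1 → QR.
Total quadratic residues among the 4: 2.

2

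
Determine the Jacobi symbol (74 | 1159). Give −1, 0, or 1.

1

Pull out 2: since 1159 ≡ 7 (mod 8), (2/1159) = +1.
Reciprocity: 37 ≡ 1 and 1159 ≡ 3 (mod 4), so (37/1159) = +(1159/37).
Reduce top mod 37: now compute (12/37).
Pull out 2^2: since 37 ≡ 5 (mod 8), (2/37) = -1, so (2/37)^2 = +1.
Reciprocity: 3 ≡ 3 and 37 ≡ 1 (mod 4), so (3/37) = +(37/3).
Reduce top mod 3: now compute (1/3).
Reached (1/3) = 1. Collecting the sign flips along the way, the symbol is +1.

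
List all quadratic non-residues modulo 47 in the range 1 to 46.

Square k = 1,…,23 (k and 47−k give the same square):
1²=1, 2²=4, 3²=9, 4²=16, 5²=25, 6²=36, 7²≡2, 8²≡17, 9²≡34, 10²≡6, 11²≡27, 12²≡3, 13²≡28, 14²≡8, 15²≡37, 16²≡21, 17²≡7, 18²≡42, 19²≡32, 20²≡24, 21²≡18, 22²≡14, 23²≡12 (mod 47).
The residues are {1, 2, 3, 4, 6, 7, 8, 9, 12, 14, 16, 17, 18, 21, 24, 25, 27, 28, 32, 34, 36, 37, 42}; the non-residues are the remaining 23 nonzero classes.

5,10,11,13,15,19,20,22,23,26,29,30,31,33,35,38,39,40,41,43,44,45,46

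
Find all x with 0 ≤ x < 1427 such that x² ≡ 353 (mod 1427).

402, 1025

Since 1427 ≡ 3 (mod 4), a square root of 353 is 353^((1427+1)/4) = 353^357 mod 1427.
Repeated squaring: 353^2≡460, 353^4≡404, 353^8≡538, 353^16≡1190, 353^32≡516, 353^64≡834, 353^128≡607, 353^256≡283 (mod 1427).
353^357 = 353^(256+64+32+4+1) ≡ 1025 (mod 1427).
Check: 1025² = 1050625 ≡ 353 (mod 1427). The two roots are 402 and 1025.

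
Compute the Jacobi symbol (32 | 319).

1

Pull out 2^5: since 319 ≡ 7 (mod 8), (2/319) = +1, so (2/319)^5 = +1.
Reached (1/319) = 1. Collecting the sign flips along the way, the symbol is +1.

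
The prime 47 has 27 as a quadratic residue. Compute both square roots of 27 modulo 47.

Since 47 ≡ 3 (mod 4), a square root of 27 is 27^((47+1)/4) = 27^12 mod 47.
Repeated squaring: 27^2≡24, 27^4≡12, 27^8≡3 (mod 47).
27^12 = 27^(8+4) ≡ 36 (mod 47).
Check: 36² = 1296 ≡ 27 (mod 47). The two roots are 11 and 36.

11, 36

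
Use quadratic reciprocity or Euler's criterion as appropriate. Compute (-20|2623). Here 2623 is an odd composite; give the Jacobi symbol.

1

First reduce: -20 ≡ 2603 (mod 2623).
Reciprocity: 2603 ≡ 3 and 2623 ≡ 3 (mod 4), so (2603/2623) = −(2623/2603).
Reduce top mod 2603: now compute (20/2603).
Pull out 2^2: since 2603 ≡ 3 (mod 8), (2/2603) = -1, so (2/2603)^2 = +1.
Reciprocity: 5 ≡ 1 and 2603 ≡ 3 (mod 4), so (5/2603) = +(2603/5).
Reduce top mod 5: now compute (3/5).
Reciprocity: 3 ≡ 3 and 5 ≡ 1 (mod 4), so (3/5) = +(5/3).
Reduce top mod 3: now compute (2/3).
Pull out 2: since 3 ≡ 3 (mod 8), (2/3) = -1.
Reached (1/3) = 1. Collecting the sign flips along the way, the symbol is +1.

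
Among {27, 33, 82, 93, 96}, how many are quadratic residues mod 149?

(27/149) = -1 → non-residue.
(33/149) = +1 → QR.
(82/149) = +1 → QR.
(93/149) = -1 → non-residue.
(96/149) = +1 → QR.
Total quadratic residues among the 5: 3.

3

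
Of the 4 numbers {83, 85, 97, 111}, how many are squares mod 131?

0

(83/131) = -1 → non-residue.
(85/131) = -1 → non-residue.
(97/131) = -1 → non-residue.
(111/131) = -1 → non-residue.
Total quadratic residues among the 4: 0.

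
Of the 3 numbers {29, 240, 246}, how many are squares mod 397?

(29/397) = +1 → QR.
(240/397) = -1 → non-residue.
(246/397) = +1 → QR.
Total quadratic residues among the 3: 2.

2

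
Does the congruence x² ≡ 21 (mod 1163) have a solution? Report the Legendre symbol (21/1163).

-1

Euler's criterion: (21/1163) ≡ 21^581 (mod 1163).
21^2 ≡ 441 (mod 1163)
21^4 ≡ 260 (mod 1163)
21^8 ≡ 146 (mod 1163)
21^16 ≡ 382 (mod 1163)
21^32 ≡ 549 (mod 1163)
21^64 ≡ 184 (mod 1163)
21^128 ≡ 129 (mod 1163)
21^256 ≡ 359 (mod 1163)
21^512 ≡ 951 (mod 1163)
21^581 = 21^(512+64+4+1) ≡ 1162 (mod 1163).
Result is 1162 ≡ −1, so (21/1163) = −1.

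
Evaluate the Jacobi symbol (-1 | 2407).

-1

First reduce: -1 ≡ 2406 (mod 2407).
Pull out 2: since 2407 ≡ 7 (mod 8), (2/2407) = +1.
Reciprocity: 1203 ≡ 3 and 2407 ≡ 3 (mod 4), so (1203/2407) = −(2407/1203).
Reduce top mod 1203: now compute (1/1203).
Reached (1/1203) = 1. Collecting the sign flips along the way, the symbol is -1.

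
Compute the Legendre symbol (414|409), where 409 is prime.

First reduce: 414 ≡ 5 (mod 409).
Reciprocity: 5 ≡ 1 and 409 ≡ 1 (mod 4), so (5/409) = +(409/5).
Reduce top mod 5: now compute (4/5).
Pull out 2^2: since 5 ≡ 5 (mod 8), (2/5) = -1, so (2/5)^2 = +1.
Reached (1/5) = 1. Collecting the sign flips along the way, the symbol is +1.

1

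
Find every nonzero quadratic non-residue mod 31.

Square k = 1,…,15 (k and 31−k give the same square):
1²=1, 2²=4, 3²=9, 4²=16, 5²=25, 6²≡5, 7²≡18, 8²≡2, 9²≡19, 10²≡7, 11²≡28, 12²≡20, 13²≡14, 14²≡10, 15²≡8 (mod 31).
The residues are {1, 2, 4, 5, 7, 8, 9, 10, 14, 16, 18, 19, 20, 25, 28}; the non-residues are the remaining 15 nonzero classes.

3,6,11,12,13,15,17,21,22,23,24,26,27,29,30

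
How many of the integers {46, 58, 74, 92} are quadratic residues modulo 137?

(46/137) = -1 → non-residue.
(58/137) = -1 → non-residue.
(74/137) = +1 → QR.
(92/137) = -1 → non-residue.
Total quadratic residues among the 4: 1.

1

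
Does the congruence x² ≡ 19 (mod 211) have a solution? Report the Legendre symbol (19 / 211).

1

Reciprocity: 19 ≡ 3 and 211 ≡ 3 (mod 4), so (19/211) = −(211/19).
Reduce top mod 19: now compute (2/19).
Pull out 2: since 19 ≡ 3 (mod 8), (2/19) = -1.
Reached (1/19) = 1. Collecting the sign flips along the way, the symbol is +1.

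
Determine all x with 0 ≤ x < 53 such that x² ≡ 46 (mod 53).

24, 29

53 ≡ 1 (mod 4), so we find a root by search.
Trying successive values, 24² = 576 ≡ 46 (mod 53). The other root is 53 − 24 = 29.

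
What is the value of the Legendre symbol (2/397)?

-1

Pull out 2: since 397 ≡ 5 (mod 8), (2/397) = -1.
Reached (1/397) = 1. Collecting the sign flips along the way, the symbol is -1.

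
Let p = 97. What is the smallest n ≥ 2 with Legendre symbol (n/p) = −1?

(2/97) = +1, so 2 is a residue.
(3/97) = +1, so 3 is a residue.
(4/97) = +1, so 4 is a residue.
(5/97) = −1, so 5 is the smallest positive non-residue mod 97.

5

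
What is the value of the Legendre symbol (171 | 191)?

Euler's criterion: (171/191) ≡ 171^95 (mod 191).
171^2 ≡ 18 (mod 191)
171^4 ≡ 133 (mod 191)
171^8 ≡ 117 (mod 191)
171^16 ≡ 128 (mod 191)
171^32 ≡ 149 (mod 191)
171^64 ≡ 45 (mod 191)
171^95 = 171^(64+16+8+4+2+1) ≡ 190 (mod 191).
Result is 190 ≡ −1, so (171/191) = −1.

-1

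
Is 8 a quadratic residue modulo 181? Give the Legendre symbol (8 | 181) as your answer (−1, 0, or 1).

Pull out 2^3: since 181 ≡ 5 (mod 8), (2/181) = -1, so (2/181)^3 = -1.
Reached (1/181) = 1. Collecting the sign flips along the way, the symbol is -1.

-1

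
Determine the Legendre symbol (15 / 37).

Euler's criterion: (15/37) ≡ 15^18 (mod 37).
15^2 ≡ 3 (mod 37)
15^4 ≡ 9 (mod 37)
15^8 ≡ 7 (mod 37)
15^16 ≡ 12 (mod 37)
15^18 = 15^(16+2) ≡ 36 (mod 37).
Result is 36 ≡ −1, so (15/37) = −1.

-1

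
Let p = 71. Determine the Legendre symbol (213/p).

First reduce: 213 ≡ 0 (mod 71).
Top reduces to 0: gcd > 1, so the symbol is 0.

0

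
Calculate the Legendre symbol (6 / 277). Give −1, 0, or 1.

-1

Euler's criterion: (6/277) ≡ 6^138 (mod 277).
6^2 ≡ 36 (mod 277)
6^4 ≡ 188 (mod 277)
6^8 ≡ 165 (mod 277)
6^16 ≡ 79 (mod 277)
6^32 ≡ 147 (mod 277)
6^64 ≡ 3 (mod 277)
6^128 ≡ 9 (mod 277)
6^138 = 6^(128+8+2) ≡ 276 (mod 277).
Result is 276 ≡ −1, so (6/277) = −1.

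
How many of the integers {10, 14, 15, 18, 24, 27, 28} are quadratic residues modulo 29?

(10/29) = -1 → non-residue.
(14/29) = -1 → non-residue.
(15/29) = -1 → non-residue.
(18/29) = -1 → non-residue.
(24/29) = +1 → QR.
(27/29) = -1 → non-residue.
(28/29) = +1 → QR.
Total quadratic residues among the 7: 2.

2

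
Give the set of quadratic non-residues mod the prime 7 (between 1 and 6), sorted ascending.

3 5 6

Square k = 1,…,3 (k and 7−k give the same square):
1²=1, 2²=4, 3²≡2 (mod 7).
The residues are {1, 2, 4}; the non-residues are the remaining 3 nonzero classes.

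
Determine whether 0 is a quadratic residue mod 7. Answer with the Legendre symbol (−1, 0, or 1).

Top reduces to 0: gcd > 1, so the symbol is 0.

0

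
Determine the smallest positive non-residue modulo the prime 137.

3

(2/137) = +1, so 2 is a residue.
(3/137) = −1, so 3 is the smallest positive non-residue mod 137.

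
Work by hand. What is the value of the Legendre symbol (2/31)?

Euler's criterion: (2/31) ≡ 2^15 (mod 31).
2^2 ≡ 4 (mod 31)
2^4 ≡ 16 (mod 31)
2^8 ≡ 8 (mod 31)
2^15 = 2^(8+4+2+1) ≡ 1 (mod 31).
Result is 1, so (2/31) = 1.

1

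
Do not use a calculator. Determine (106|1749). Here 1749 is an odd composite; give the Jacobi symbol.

Pull out 2: since 1749 ≡ 5 (mod 8), (2/1749) = -1.
Reciprocity: 53 ≡ 1 and 1749 ≡ 1 (mod 4), so (53/1749) = +(1749/53).
Reduce top mod 53: now compute (0/53).
Top reduces to 0: gcd > 1, so the symbol is 0.

0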